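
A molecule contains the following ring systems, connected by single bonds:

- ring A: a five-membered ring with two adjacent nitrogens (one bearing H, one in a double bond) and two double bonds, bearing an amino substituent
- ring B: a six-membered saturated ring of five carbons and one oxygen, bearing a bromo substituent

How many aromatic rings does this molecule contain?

Ring A has a continuous p-orbital overlap around the ring; 2 ring double bonds (4 π electrons) plus a heteroatom lone pair (2) give 6 π electrons. 6 = 4(1)+2, so ring A is aromatic (pyrazole).
Ring B has only sp³ atoms, so it is not fully conjugated — not aromatic (tetrahydropyran).
Aromatic: A. Total: 1.

1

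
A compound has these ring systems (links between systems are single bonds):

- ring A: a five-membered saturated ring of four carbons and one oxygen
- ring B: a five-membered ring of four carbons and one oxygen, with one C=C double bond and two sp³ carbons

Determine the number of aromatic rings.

0

Ring A has only sp³ atoms, so it is not fully conjugated — not aromatic (tetrahydrofuran).
Ring B has two sp³ carbons, so it is not fully conjugated — not aromatic (2,3-dihydrofuran).
No ring is aromatic. Total: 0.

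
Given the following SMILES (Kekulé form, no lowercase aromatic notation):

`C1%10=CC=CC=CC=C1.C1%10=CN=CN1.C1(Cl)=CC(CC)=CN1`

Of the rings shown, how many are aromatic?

The SMILES encodes an eight-membered carbon ring with four alternating C=C double bonds; a five-membered ring with nitrogens at positions 1 and 3 (one bearing H, one in a C=N bond) and two double bonds; a five-membered ring of four carbons and one nitrogen bearing a hydrogen, with two C=C double bonds.
The 8-membered ring has only sp² ring atoms; a planar conformation would have a fully conjugated π system of 8 electrons. But 8 = 4(2), which is 4n not 4n+2, so it is not aromatic (cyclooctatetraene) — cyclooctatetraene distorts into a non-planar tub to avoid antiaromaticity.
The 5-membered ring with two nitrogens (one N–H, one =N–) is fully conjugated (every ring atom contributes a p orbital); 2 ring double bonds (4 π electrons) plus a heteroatom lone pair (2) give 6 π electrons. That satisfies 4n+2 with n=1, so it is aromatic (imidazole).
The 5-membered ring with one N–H has a continuous p-orbital overlap around the ring; 2 ring double bonds (4 π electrons) plus a heteroatom lone pair (2) give 6 π electrons. That satisfies 4n+2 with n=1, so it is aromatic (pyrrole).
2 of the 3 rings are aromatic. Total: 2.

2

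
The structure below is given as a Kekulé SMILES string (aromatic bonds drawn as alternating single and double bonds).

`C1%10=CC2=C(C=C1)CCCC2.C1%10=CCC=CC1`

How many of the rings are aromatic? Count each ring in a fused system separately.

1

The SMILES encodes a six-membered carbon ring with three alternating C=C double bonds, fused to a saturated six-membered carbon ring; a six-membered carbon ring with two isolated C=C double bonds and two sp³ carbons.
The 6-membered ring has a continuous p-orbital overlap around the ring; 3 ring double bonds give 6 π electrons. That satisfies 4n+2 with n=1, so it is aromatic (benzene ring).
The second 6-membered ring has four sp³ carbons, so it is not fully conjugated — not aromatic (cyclohexane ring).
The third 6-membered ring has two sp³ carbons, so it is not fully conjugated — not aromatic (1,4-cyclohexadiene).
1 of the 3 rings is aromatic. Total: 1.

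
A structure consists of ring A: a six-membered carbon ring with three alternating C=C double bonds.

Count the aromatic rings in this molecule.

Ring A is fully conjugated (every ring atom contributes a p orbital); 3 ring double bonds give 6 π electrons. 6 = 4(1)+2, so ring A is aromatic (benzene).

1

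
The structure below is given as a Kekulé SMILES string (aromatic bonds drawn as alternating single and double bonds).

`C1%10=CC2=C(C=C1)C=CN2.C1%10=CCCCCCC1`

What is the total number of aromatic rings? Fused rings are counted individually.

The SMILES encodes a six-membered carbon ring with three alternating C=C double bonds, fused to a five-membered ring containing one N–H nitrogen and two C=C double bonds; an eight-membered carbon ring with one C=C double bond.
The fused 6/5-membered bicyclic (with one N–H) is a single π system with 9 sp² atoms and 10 π electrons from ring double bonds plus a heteroatom lone pair. 10 = 4(2)+2, so the system is aromatic and both rings count as aromatic (indole).
The 8-membered ring has six sp³ carbons, so it is not fully conjugated — not aromatic (cyclooctene).
2 of the 3 rings are aromatic. Total: 2.

2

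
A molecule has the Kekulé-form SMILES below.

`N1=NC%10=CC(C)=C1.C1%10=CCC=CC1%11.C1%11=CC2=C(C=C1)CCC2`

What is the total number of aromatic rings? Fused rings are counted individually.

2

The SMILES encodes a six-membered ring with two adjacent nitrogens and three alternating double bonds; a six-membered carbon ring with two isolated C=C double bonds and two sp³ carbons; a six-membered carbon ring with three alternating C=C double bonds, fused to a saturated five-membered carbon ring.
The 6-membered ring with two nitrogens (1,2) is planar and fully conjugated; 3 ring double bonds give 6 π electrons. 6 = 4(1)+2, so it is aromatic (pyridazine).
The 6-membered ring has two sp³ carbons, so it is not fully conjugated — not aromatic (1,4-cyclohexadiene).
The second 6-membered ring is fully conjugated (every ring atom contributes a p orbital); 3 ring double bonds give 6 π electrons. 6 = 4(1)+2, so it is aromatic (benzene ring).
The 5-membered ring has three sp³ carbons, so it is not fully conjugated — not aromatic (cyclopentane ring).
2 of the 4 rings are aromatic. Total: 2.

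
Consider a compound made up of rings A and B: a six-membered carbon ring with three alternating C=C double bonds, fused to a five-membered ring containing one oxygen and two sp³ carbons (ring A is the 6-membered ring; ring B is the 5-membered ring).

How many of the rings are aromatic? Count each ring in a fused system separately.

Ring A is planar and fully conjugated; 3 ring double bonds give 6 π electrons. Since 6 = 4n+2 (n=1), ring A is aromatic (benzene ring).
Ring B has two sp³ carbons, so it is not fully conjugated — not aromatic (oxolane ring).
Aromatic: A. Total: 1.

1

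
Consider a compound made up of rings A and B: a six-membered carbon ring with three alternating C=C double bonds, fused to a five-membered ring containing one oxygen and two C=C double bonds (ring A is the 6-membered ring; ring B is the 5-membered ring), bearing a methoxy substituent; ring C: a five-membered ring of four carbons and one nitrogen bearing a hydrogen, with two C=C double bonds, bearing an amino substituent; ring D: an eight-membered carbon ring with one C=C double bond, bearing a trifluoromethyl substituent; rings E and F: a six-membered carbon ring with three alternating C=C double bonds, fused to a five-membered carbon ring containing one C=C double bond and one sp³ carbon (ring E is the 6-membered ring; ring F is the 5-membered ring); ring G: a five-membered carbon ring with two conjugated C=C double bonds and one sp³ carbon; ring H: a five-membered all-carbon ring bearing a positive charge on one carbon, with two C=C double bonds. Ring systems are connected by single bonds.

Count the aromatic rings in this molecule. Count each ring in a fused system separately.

4

Rings A and B form a fused bicyclic system (with one oxygen) with 9 sp² atoms and 10 π electrons from ring double bonds plus a heteroatom lone pair. 10 = 4(2)+2, so the system is aromatic and both rings count as aromatic (benzofuran).
Ring C is planar and fully conjugated; 2 ring double bonds (4 π electrons) plus a heteroatom lone pair (2) give 6 π electrons. That satisfies 4n+2 with n=1, so ring C is aromatic (pyrrole).
Ring D has six sp³ carbons, so it is not fully conjugated — not aromatic (cyclooctene).
Ring E is fully conjugated (every ring atom contributes a p orbital); 3 ring double bonds give 6 π electrons. Since 6 = 4n+2 (n=1), ring E is aromatic (benzene ring).
Ring F has one sp³ carbon, so it is not fully conjugated — not aromatic (cyclopentene ring).
Ring G has one sp³ carbon, so it is not fully conjugated — not aromatic (cyclopentadiene).
Ring H has only sp² ring atoms; a planar conformation would have a fully conjugated π system of 4 electrons. But 4 = 4(1), which is 4n not 4n+2, so ring H is not aromatic (cyclopentadienyl cation).
Aromatic: A, B, C, E. Total: 4.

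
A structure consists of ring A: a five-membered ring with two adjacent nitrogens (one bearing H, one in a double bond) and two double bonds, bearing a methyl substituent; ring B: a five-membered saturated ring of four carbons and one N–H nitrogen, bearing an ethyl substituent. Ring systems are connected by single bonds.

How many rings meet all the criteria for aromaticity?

Ring A has a continuous p-orbital overlap around the ring; 2 ring double bonds (4 π electrons) plus a heteroatom lone pair (2) give 6 π electrons. Since 6 = 4n+2 (n=1), ring A is aromatic (pyrazole).
Ring B has only sp³ atoms, so it is not fully conjugated — not aromatic (pyrrolidine).
Aromatic: A. Total: 1.

1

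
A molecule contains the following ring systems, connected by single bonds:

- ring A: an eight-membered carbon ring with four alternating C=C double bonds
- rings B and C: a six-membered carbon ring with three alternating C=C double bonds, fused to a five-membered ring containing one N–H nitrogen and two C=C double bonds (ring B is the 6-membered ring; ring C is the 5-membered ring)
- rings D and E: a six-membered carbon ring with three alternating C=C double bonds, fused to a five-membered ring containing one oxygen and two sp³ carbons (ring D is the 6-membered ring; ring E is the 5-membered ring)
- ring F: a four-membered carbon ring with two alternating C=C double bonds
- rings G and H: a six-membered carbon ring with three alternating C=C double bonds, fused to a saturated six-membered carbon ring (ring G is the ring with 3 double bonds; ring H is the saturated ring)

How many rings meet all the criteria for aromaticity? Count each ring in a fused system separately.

4

Ring A has only sp² ring atoms; a planar conformation would have a fully conjugated π system of 8 electrons. But 8 = 4(2), which is 4n not 4n+2, so ring A is not aromatic (cyclooctatetraene) — cyclooctatetraene distorts into a non-planar tub to avoid antiaromaticity.
Rings B and C form a fused bicyclic system (with one N–H) with 9 sp² atoms and 10 π electrons from ring double bonds plus a heteroatom lone pair. 10 = 4(2)+2, so the system is aromatic and both rings count as aromatic (indole).
Ring D is planar and fully conjugated; 3 ring double bonds give 6 π electrons. Since 6 = 4n+2 (n=1), ring D is aromatic (benzene ring).
Ring E has two sp³ carbons, so it is not fully conjugated — not aromatic (oxolane ring).
Ring F has only sp² ring atoms; a planar conformation would have a fully conjugated π system of 4 electrons. But 4 = 4(1), which is 4n not 4n+2, so ring F is not aromatic (cyclobutadiene) — cyclobutadiene is antiaromatic and distorts to a rectangle.
Ring G is planar and fully conjugated; 3 ring double bonds give 6 π electrons. That satisfies 4n+2 with n=1, so ring G is aromatic (benzene ring).
Ring H has four sp³ carbons, so it is not fully conjugated — not aromatic (cyclohexane ring).
Aromatic: B, C, D, G. Total: 4.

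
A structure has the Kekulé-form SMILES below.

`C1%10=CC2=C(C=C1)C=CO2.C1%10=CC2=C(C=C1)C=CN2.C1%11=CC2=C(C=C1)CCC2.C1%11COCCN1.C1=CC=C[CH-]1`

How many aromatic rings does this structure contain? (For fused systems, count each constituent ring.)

The SMILES encodes a six-membered carbon ring with three alternating C=C double bonds, fused to a five-membered ring containing one oxygen and two C=C double bonds; a six-membered carbon ring with three alternating C=C double bonds, fused to a five-membered ring containing one N–H nitrogen and two C=C double bonds; a six-membered carbon ring with three alternating C=C double bonds, fused to a saturated five-membered carbon ring; a six-membered saturated ring with an oxygen and an N–H nitrogen at positions 1 and 4; a five-membered all-carbon ring bearing a negative charge on one carbon, with two C=C double bonds.
The fused 6/5-membered bicyclic (with one oxygen) is a single π system with 9 sp² atoms and 10 π electrons from ring double bonds plus a heteroatom lone pair. 10 = 4(2)+2, so the system is aromatic and both rings count as aromatic (benzofuran).
The fused 6/5-membered bicyclic (with one N–H) is a single π system with 9 sp² atoms and 10 π electrons from ring double bonds plus a heteroatom lone pair. 10 = 4(2)+2, so the system is aromatic and both rings count as aromatic (indole).
The 6-membered ring is planar and fully conjugated; 3 ring double bonds give 6 π electrons. Since 6 = 4n+2 (n=1), it is aromatic (benzene ring).
The 5-membered ring has three sp³ carbons, so it is not fully conjugated — not aromatic (cyclopentane ring).
The 6-membered ring with one oxygen and one N–H (1,4) has only sp³ atoms, so it is not fully conjugated — not aromatic (morpholine).
The second 5-membered ring is planar and fully conjugated; 2 ring double bonds (4 π electrons) plus the carbanion lone pair (2) give 6 π electrons. That satisfies 4n+2 with n=1, so it is aromatic (cyclopentadienyl anion).
6 of the 8 rings are aromatic. Total: 6.

6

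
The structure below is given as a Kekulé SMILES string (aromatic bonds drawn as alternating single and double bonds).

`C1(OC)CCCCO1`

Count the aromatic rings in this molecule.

0

The SMILES encodes a six-membered saturated ring of five carbons and one oxygen.
The 6-membered ring with one oxygen has only sp³ atoms, so it is not fully conjugated — not aromatic (tetrahydropyran).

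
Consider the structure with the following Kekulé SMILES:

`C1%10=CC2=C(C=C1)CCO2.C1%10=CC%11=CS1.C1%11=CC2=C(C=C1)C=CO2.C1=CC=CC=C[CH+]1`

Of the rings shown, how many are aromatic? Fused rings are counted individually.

5

The SMILES encodes a six-membered carbon ring with three alternating C=C double bonds, fused to a five-membered ring containing one oxygen and two sp³ carbons; a five-membered ring of four carbons and one sulfur, with two C=C double bonds; a six-membered carbon ring with three alternating C=C double bonds, fused to a five-membered ring containing one oxygen and two C=C double bonds; a seven-membered all-carbon ring bearing a positive charge on one carbon, with three C=C double bonds.
The 6-membered ring has a continuous p-orbital overlap around the ring; 3 ring double bonds give 6 π electrons. 6 = 4(1)+2, so it is aromatic (benzene ring).
The 5-membered ring with one oxygen has two sp³ carbons, so it is not fully conjugated — not aromatic (oxolane ring).
The 5-membered ring with one sulfur is fully conjugated (every ring atom contributes a p orbital); 2 ring double bonds (4 π electrons) plus a heteroatom lone pair (2) give 6 π electrons. 6 = 4(1)+2, so it is aromatic (thiophene).
The fused 6/5-membered bicyclic (with one oxygen) is a single π system with 9 sp² atoms and 10 π electrons from ring double bonds plus a heteroatom lone pair. 10 = 4(2)+2, so the system is aromatic and both rings count as aromatic (benzofuran).
The 7-membered ring has a continuous p-orbital overlap around the ring; 3 ring double bonds (6 π electrons) plus the carbocation's empty p orbital (0, but keeps the ring conjugated) give 6 π electrons. 6 = 4(1)+2, so it is aromatic (tropylium cation).
5 of the 6 rings are aromatic. Total: 5.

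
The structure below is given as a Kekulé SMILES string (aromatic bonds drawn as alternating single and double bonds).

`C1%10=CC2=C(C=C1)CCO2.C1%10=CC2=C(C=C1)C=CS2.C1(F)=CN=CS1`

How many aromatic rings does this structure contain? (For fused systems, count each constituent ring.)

4

The SMILES encodes a six-membered carbon ring with three alternating C=C double bonds, fused to a five-membered ring containing one oxygen and two sp³ carbons; a six-membered carbon ring with three alternating C=C double bonds, fused to a five-membered ring containing one sulfur and two C=C double bonds; a five-membered ring with a sulfur at position 1 and a nitrogen at position 3 (in a C=N bond), with two double bonds.
The 6-membered ring is planar and fully conjugated; 3 ring double bonds give 6 π electrons. That satisfies 4n+2 with n=1, so it is aromatic (benzene ring).
The 5-membered ring with one oxygen has two sp³ carbons, so it is not fully conjugated — not aromatic (oxolane ring).
The fused 6/5-membered bicyclic (with one sulfur) is a single π system with 9 sp² atoms and 10 π electrons from ring double bonds plus a heteroatom lone pair. 10 = 4(2)+2, so the system is aromatic and both rings count as aromatic (benzothiophene).
The 5-membered ring with one sulfur and one =N– is fully conjugated (every ring atom contributes a p orbital); 2 ring double bonds (4 π electrons) plus a heteroatom lone pair (2) give 6 π electrons. 6 = 4(1)+2, so it is aromatic (thiazole).
4 of the 5 rings are aromatic. Total: 4.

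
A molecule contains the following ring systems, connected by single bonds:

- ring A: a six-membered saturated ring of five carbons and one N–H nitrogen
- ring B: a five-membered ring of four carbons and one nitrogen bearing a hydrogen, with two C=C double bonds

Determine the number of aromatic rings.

Ring A has only sp³ atoms, so it is not fully conjugated — not aromatic (piperidine).
Ring B is fully conjugated (every ring atom contributes a p orbital); 2 ring double bonds (4 π electrons) plus a heteroatom lone pair (2) give 6 π electrons. Since 6 = 4n+2 (n=1), ring B is aromatic (pyrrole).
Aromatic: B. Total: 1.

1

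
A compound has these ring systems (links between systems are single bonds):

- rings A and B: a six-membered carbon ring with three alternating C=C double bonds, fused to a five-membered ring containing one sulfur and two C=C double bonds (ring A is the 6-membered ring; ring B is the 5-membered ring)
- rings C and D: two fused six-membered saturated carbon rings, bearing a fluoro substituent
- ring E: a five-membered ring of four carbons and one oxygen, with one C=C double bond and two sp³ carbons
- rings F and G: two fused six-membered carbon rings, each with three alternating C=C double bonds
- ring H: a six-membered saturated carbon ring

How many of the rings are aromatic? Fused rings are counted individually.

4

Rings A and B form a fused bicyclic system (with one sulfur) with 9 sp² atoms and 10 π electrons from ring double bonds plus a heteroatom lone pair. 10 = 4(2)+2, so the system is aromatic and both rings count as aromatic (benzothiophene).
Ring C has only sp³ atoms, so it is not fully conjugated — not aromatic (cyclohexane ring).
Ring D has only sp³ atoms, so it is not fully conjugated — not aromatic (cyclohexane ring).
Ring E has two sp³ carbons, so it is not fully conjugated — not aromatic (2,3-dihydrofuran).
Rings F and G form a fused bicyclic system with 10 sp² atoms and 10 π electrons from ring double bonds. 10 = 4(2)+2, so the system is aromatic and both rings count as aromatic (naphthalene).
Ring H has only sp³ atoms, so it is not fully conjugated — not aromatic (cyclohexane).
Aromatic: A, B, F, G. Total: 4.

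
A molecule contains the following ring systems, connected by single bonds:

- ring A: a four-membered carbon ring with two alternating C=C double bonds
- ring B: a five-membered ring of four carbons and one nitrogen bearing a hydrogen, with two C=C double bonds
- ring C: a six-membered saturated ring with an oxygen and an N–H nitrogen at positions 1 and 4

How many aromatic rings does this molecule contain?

Ring A has only sp² ring atoms; a planar conformation would have a fully conjugated π system of 4 electrons. But 4 = 4(1), which is 4n not 4n+2, so ring A is not aromatic (cyclobutadiene) — cyclobutadiene is antiaromatic and distorts to a rectangle.
Ring B is fully conjugated (every ring atom contributes a p orbital); 2 ring double bonds (4 π electrons) plus a heteroatom lone pair (2) give 6 π electrons. Since 6 = 4n+2 (n=1), ring B is aromatic (pyrrole).
Ring C has only sp³ atoms, so it is not fully conjugated — not aromatic (morpholine).
Aromatic: B. Total: 1.

1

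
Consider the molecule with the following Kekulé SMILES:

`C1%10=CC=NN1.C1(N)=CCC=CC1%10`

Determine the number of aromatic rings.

The SMILES encodes a five-membered ring with two adjacent nitrogens (one bearing H, one in a double bond) and two double bonds; a six-membered carbon ring with two isolated C=C double bonds and two sp³ carbons.
The 5-membered ring with two adjacent nitrogens (one N–H, one =N–) is fully conjugated (every ring atom contributes a p orbital); 2 ring double bonds (4 π electrons) plus a heteroatom lone pair (2) give 6 π electrons. 6 = 4(1)+2, so it is aromatic (pyrazole).
The 6-membered ring has two sp³ carbons, so it is not fully conjugated — not aromatic (1,4-cyclohexadiene).
1 of the 2 rings is aromatic. Total: 1.

1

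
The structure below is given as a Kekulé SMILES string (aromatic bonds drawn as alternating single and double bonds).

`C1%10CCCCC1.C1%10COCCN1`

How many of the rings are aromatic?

The SMILES encodes a six-membered saturated carbon ring; a six-membered saturated ring with an oxygen and an N–H nitrogen at positions 1 and 4.
The 6-membered ring has only sp³ atoms, so it is not fully conjugated — not aromatic (cyclohexane).
The 6-membered ring with one oxygen and one N–H (1,4) has only sp³ atoms, so it is not fully conjugated — not aromatic (morpholine).
None of the rings are aromatic. Total: 0.

0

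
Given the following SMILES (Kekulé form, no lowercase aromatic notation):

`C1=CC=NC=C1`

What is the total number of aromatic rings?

The SMILES encodes a six-membered ring of five carbons and one nitrogen with three alternating double bonds.
The 6-membered ring with one nitrogen has a continuous p-orbital overlap around the ring; 3 ring double bonds give 6 π electrons. 6 = 4(1)+2, so it is aromatic (pyridine).

1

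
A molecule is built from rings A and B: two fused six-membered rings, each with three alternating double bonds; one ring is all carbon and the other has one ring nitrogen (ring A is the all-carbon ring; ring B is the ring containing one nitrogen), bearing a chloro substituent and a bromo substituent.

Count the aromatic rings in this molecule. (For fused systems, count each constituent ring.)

Rings A and B form a fused bicyclic system (with one nitrogen) with 10 sp² atoms and 10 π electrons from ring double bonds. 10 = 4(2)+2, so the system is aromatic and both rings count as aromatic (quinoline).
Aromatic: A, B. Total: 2.

2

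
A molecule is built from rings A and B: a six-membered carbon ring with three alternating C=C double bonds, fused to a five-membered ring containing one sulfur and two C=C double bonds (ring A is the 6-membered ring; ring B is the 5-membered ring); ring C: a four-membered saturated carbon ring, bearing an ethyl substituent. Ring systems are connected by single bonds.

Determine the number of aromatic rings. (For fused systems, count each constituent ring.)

2

Rings A and B form a fused bicyclic system (with one sulfur) with 9 sp² atoms and 10 π electrons from ring double bonds plus a heteroatom lone pair. 10 = 4(2)+2, so the system is aromatic and both rings count as aromatic (benzothiophene).
Ring C has only sp³ atoms, so it is not fully conjugated — not aromatic (cyclobutane).
Aromatic: A, B. Total: 2.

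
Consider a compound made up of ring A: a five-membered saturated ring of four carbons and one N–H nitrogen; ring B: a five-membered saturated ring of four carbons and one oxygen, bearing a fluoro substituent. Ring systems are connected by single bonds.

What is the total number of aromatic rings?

Ring A has only sp³ atoms, so it is not fully conjugated — not aromatic (pyrrolidine).
Ring B has only sp³ atoms, so it is not fully conjugated — not aromatic (tetrahydrofuran).
No ring is aromatic. Total: 0.

0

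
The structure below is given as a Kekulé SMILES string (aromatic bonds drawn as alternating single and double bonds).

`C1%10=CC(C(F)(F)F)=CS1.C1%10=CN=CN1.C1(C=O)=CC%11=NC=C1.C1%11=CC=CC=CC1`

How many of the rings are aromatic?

3

The SMILES encodes a five-membered ring of four carbons and one sulfur, with two C=C double bonds; a five-membered ring with nitrogens at positions 1 and 3 (one bearing H, one in a C=N bond) and two double bonds; a six-membered ring of five carbons and one nitrogen with three alternating double bonds; a seven-membered carbon ring with three C=C double bonds and one sp³ carbon.
The 5-membered ring with one sulfur is planar and fully conjugated; 2 ring double bonds (4 π electrons) plus a heteroatom lone pair (2) give 6 π electrons. That satisfies 4n+2 with n=1, so it is aromatic (thiophene).
The 5-membered ring with two nitrogens (one N–H, one =N–) is planar and fully conjugated; 2 ring double bonds (4 π electrons) plus a heteroatom lone pair (2) give 6 π electrons. Since 6 = 4n+2 (n=1), it is aromatic (imidazole).
The 6-membered ring with one nitrogen has a continuous p-orbital overlap around the ring; 3 ring double bonds give 6 π electrons. That satisfies 4n+2 with n=1, so it is aromatic (pyridine).
The 7-membered ring has one sp³ carbon, so it is not fully conjugated — not aromatic (cycloheptatriene).
3 of the 4 rings are aromatic. Total: 3.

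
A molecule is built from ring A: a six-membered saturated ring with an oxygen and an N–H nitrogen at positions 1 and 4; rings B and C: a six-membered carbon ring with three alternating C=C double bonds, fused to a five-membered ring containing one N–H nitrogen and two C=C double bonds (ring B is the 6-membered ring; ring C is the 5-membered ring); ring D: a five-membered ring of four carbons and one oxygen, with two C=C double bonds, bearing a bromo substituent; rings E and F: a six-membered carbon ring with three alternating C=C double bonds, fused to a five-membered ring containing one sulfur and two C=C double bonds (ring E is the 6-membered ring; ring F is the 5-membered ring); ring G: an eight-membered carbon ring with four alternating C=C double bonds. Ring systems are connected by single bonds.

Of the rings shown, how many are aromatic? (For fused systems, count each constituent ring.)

Ring A has only sp³ atoms, so it is not fully conjugated — not aromatic (morpholine).
Rings B and C form a fused bicyclic system (with one N–H) with 9 sp² atoms and 10 π electrons from ring double bonds plus a heteroatom lone pair. 10 = 4(2)+2, so the system is aromatic and both rings count as aromatic (indole).
Ring D has a continuous p-orbital overlap around the ring; 2 ring double bonds (4 π electrons) plus a heteroatom lone pair (2) give 6 π electrons. That satisfies 4n+2 with n=1, so ring D is aromatic (furan).
Rings E and F form a fused bicyclic system (with one sulfur) with 9 sp² atoms and 10 π electrons from ring double bonds plus a heteroatom lone pair. 10 = 4(2)+2, so the system is aromatic and both rings count as aromatic (benzothiophene).
Ring G has only sp² ring atoms; a planar conformation would have a fully conjugated π system of 8 electrons. But 8 = 4(2), which is 4n not 4n+2, so ring G is not aromatic (cyclooctatetraene) — cyclooctatetraene distorts into a non-planar tub to avoid antiaromaticity.
Aromatic: B, C, D, E, F. Total: 5.

5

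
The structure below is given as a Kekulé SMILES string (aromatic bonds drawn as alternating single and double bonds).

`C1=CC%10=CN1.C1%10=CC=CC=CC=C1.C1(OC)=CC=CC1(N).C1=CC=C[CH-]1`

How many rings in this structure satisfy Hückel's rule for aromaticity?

The SMILES encodes a five-membered ring of four carbons and one nitrogen bearing a hydrogen, with two C=C double bonds; an eight-membered carbon ring with four alternating C=C double bonds; a five-membered carbon ring with two conjugated C=C double bonds and one sp³ carbon; a five-membered all-carbon ring bearing a negative charge on one carbon, with two C=C double bonds.
The 5-membered ring with one N–H is fully conjugated (every ring atom contributes a p orbital); 2 ring double bonds (4 π electrons) plus a heteroatom lone pair (2) give 6 π electrons. 6 = 4(1)+2, so it is aromatic (pyrrole).
The 8-membered ring has only sp² ring atoms; a planar conformation would have a fully conjugated π system of 8 electrons. But 8 = 4(2), which is 4n not 4n+2, so it is not aromatic (cyclooctatetraene) — cyclooctatetraene distorts into a non-planar tub to avoid antiaromaticity.
The 5-membered ring has one sp³ carbon, so it is not fully conjugated — not aromatic (cyclopentadiene).
The second 5-membered ring is fully conjugated (every ring atom contributes a p orbital); 2 ring double bonds (4 π electrons) plus the carbanion lone pair (2) give 6 π electrons. That satisfies 4n+2 with n=1, so it is aromatic (cyclopentadienyl anion).
2 of the 4 rings are aromatic. Total: 2.

2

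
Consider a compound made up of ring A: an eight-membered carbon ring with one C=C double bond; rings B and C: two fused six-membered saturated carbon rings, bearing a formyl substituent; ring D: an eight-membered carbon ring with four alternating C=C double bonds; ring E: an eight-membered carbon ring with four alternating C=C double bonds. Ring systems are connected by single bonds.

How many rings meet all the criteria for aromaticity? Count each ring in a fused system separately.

0

Ring A has six sp³ carbons, so it is not fully conjugated — not aromatic (cyclooctene).
Ring B has only sp³ atoms, so it is not fully conjugated — not aromatic (cyclohexane ring).
Ring C has only sp³ atoms, so it is not fully conjugated — not aromatic (cyclohexane ring).
Ring D has only sp² ring atoms; a planar conformation would have a fully conjugated π system of 8 electrons. But 8 = 4(2), which is 4n not 4n+2, so ring D is not aromatic (cyclooctatetraene) — cyclooctatetraene distorts into a non-planar tub to avoid antiaromaticity.
Ring E has only sp² ring atoms; a planar conformation would have a fully conjugated π system of 8 electrons. But 8 = 4(2), which is 4n not 4n+2, so ring E is not aromatic (cyclooctatetraene) — cyclooctatetraene distorts into a non-planar tub to avoid antiaromaticity.
No ring is aromatic. Total: 0.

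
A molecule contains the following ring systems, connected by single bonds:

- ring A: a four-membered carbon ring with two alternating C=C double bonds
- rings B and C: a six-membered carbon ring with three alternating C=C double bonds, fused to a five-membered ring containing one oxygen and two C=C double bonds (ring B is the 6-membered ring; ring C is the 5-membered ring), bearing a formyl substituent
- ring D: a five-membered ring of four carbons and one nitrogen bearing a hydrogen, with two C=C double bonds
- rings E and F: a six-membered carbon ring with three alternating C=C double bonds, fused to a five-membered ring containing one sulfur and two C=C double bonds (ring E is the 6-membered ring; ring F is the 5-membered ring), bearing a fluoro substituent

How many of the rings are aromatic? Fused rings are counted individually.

5

Ring A has only sp² ring atoms; a planar conformation would have a fully conjugated π system of 4 electrons. But 4 = 4(1), which is 4n not 4n+2, so ring A is not aromatic (cyclobutadiene) — cyclobutadiene is antiaromatic and distorts to a rectangle.
Rings B and C form a fused bicyclic system (with one oxygen) with 9 sp² atoms and 10 π electrons from ring double bonds plus a heteroatom lone pair. 10 = 4(2)+2, so the system is aromatic and both rings count as aromatic (benzofuran).
Ring D is fully conjugated (every ring atom contributes a p orbital); 2 ring double bonds (4 π electrons) plus a heteroatom lone pair (2) give 6 π electrons. Since 6 = 4n+2 (n=1), ring D is aromatic (pyrrole).
Rings E and F form a fused bicyclic system (with one sulfur) with 9 sp² atoms and 10 π electrons from ring double bonds plus a heteroatom lone pair. 10 = 4(2)+2, so the system is aromatic and both rings count as aromatic (benzothiophene).
Aromatic: B, C, D, E, F. Total: 5.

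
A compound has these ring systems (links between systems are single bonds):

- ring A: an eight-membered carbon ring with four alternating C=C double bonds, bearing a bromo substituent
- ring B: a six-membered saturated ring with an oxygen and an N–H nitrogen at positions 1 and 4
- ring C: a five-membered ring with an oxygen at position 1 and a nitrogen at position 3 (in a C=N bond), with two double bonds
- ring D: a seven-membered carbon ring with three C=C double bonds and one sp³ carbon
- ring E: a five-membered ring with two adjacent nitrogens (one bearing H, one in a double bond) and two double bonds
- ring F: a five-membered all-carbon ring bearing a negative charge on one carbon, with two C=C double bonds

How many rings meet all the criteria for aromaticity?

Ring A has only sp² ring atoms; a planar conformation would have a fully conjugated π system of 8 electrons. But 8 = 4(2), which is 4n not 4n+2, so ring A is not aromatic (cyclooctatetraene) — cyclooctatetraene distorts into a non-planar tub to avoid antiaromaticity.
Ring B has only sp³ atoms, so it is not fully conjugated — not aromatic (morpholine).
Ring C is fully conjugated (every ring atom contributes a p orbital); 2 ring double bonds (4 π electrons) plus a heteroatom lone pair (2) give 6 π electrons. Since 6 = 4n+2 (n=1), ring C is aromatic (oxazole).
Ring D has one sp³ carbon, so it is not fully conjugated — not aromatic (cycloheptatriene).
Ring E is fully conjugated (every ring atom contributes a p orbital); 2 ring double bonds (4 π electrons) plus a heteroatom lone pair (2) give 6 π electrons. That satisfies 4n+2 with n=1, so ring E is aromatic (pyrazole).
Ring F is fully conjugated (every ring atom contributes a p orbital); 2 ring double bonds (4 π electrons) plus the carbanion lone pair (2) give 6 π electrons. Since 6 = 4n+2 (n=1), ring F is aromatic (cyclopentadienyl anion).
Aromatic: C, E, F. Total: 3.

3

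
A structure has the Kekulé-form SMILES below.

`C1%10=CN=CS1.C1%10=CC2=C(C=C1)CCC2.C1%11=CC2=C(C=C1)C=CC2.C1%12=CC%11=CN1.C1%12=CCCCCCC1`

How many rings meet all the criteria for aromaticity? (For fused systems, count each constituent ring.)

4

The SMILES encodes a five-membered ring with a sulfur at position 1 and a nitrogen at position 3 (in a C=N bond), with two double bonds; a six-membered carbon ring with three alternating C=C double bonds, fused to a saturated five-membered carbon ring; a six-membered carbon ring with three alternating C=C double bonds, fused to a five-membered carbon ring containing one C=C double bond and one sp³ carbon; a five-membered ring of four carbons and one nitrogen bearing a hydrogen, with two C=C double bonds; an eight-membered carbon ring with one C=C double bond.
The 5-membered ring with one sulfur and one =N– has a continuous p-orbital overlap around the ring; 2 ring double bonds (4 π electrons) plus a heteroatom lone pair (2) give 6 π electrons. 6 = 4(1)+2, so it is aromatic (thiazole).
The 6-membered ring is fully conjugated (every ring atom contributes a p orbital); 3 ring double bonds give 6 π electrons. That satisfies 4n+2 with n=1, so it is aromatic (benzene ring).
The 5-membered ring has three sp³ carbons, so it is not fully conjugated — not aromatic (cyclopentane ring).
The second 6-membered ring is planar and fully conjugated; 3 ring double bonds give 6 π electrons. That satisfies 4n+2 with n=1, so it is aromatic (benzene ring).
The second 5-membered ring has one sp³ carbon, so it is not fully conjugated — not aromatic (cyclopentene ring).
The 5-membered ring with one N–H is planar and fully conjugated; 2 ring double bonds (4 π electrons) plus a heteroatom lone pair (2) give 6 π electrons. That satisfies 4n+2 with n=1, so it is aromatic (pyrrole).
The 8-membered ring has six sp³ carbons, so it is not fully conjugated — not aromatic (cyclooctene).
4 of the 7 rings are aromatic. Total: 4.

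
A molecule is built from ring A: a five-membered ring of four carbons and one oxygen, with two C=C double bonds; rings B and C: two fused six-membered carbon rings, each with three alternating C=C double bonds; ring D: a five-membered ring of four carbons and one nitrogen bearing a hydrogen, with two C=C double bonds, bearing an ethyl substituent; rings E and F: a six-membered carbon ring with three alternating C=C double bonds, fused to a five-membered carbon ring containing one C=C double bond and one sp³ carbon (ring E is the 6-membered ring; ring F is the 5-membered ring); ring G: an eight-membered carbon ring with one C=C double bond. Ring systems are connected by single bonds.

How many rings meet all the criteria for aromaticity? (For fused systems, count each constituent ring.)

Ring A has a continuous p-orbital overlap around the ring; 2 ring double bonds (4 π electrons) plus a heteroatom lone pair (2) give 6 π electrons. That satisfies 4n+2 with n=1, so ring A is aromatic (furan).
Rings B and C form a fused bicyclic system with 10 sp² atoms and 10 π electrons from ring double bonds. 10 = 4(2)+2, so the system is aromatic and both rings count as aromatic (naphthalene).
Ring D has a continuous p-orbital overlap around the ring; 2 ring double bonds (4 π electrons) plus a heteroatom lone pair (2) give 6 π electrons. That satisfies 4n+2 with n=1, so ring D is aromatic (pyrrole).
Ring E has a continuous p-orbital overlap around the ring; 3 ring double bonds give 6 π electrons. Since 6 = 4n+2 (n=1), ring E is aromatic (benzene ring).
Ring F has one sp³ carbon, so it is not fully conjugated — not aromatic (cyclopentene ring).
Ring G has six sp³ carbons, so it is not fully conjugated — not aromatic (cyclooctene).
Aromatic: A, B, C, D, E. Total: 5.

5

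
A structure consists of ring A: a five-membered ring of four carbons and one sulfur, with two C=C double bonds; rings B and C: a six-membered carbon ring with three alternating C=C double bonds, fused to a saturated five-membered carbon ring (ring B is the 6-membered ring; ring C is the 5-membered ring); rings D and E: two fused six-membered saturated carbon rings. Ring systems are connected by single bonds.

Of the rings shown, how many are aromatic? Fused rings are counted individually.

2

Ring A has a continuous p-orbital overlap around the ring; 2 ring double bonds (4 π electrons) plus a heteroatom lone pair (2) give 6 π electrons. Since 6 = 4n+2 (n=1), ring A is aromatic (thiophene).
Ring B has a continuous p-orbital overlap around the ring; 3 ring double bonds give 6 π electrons. That satisfies 4n+2 with n=1, so ring B is aromatic (benzene ring).
Ring C has three sp³ carbons, so it is not fully conjugated — not aromatic (cyclopentane ring).
Ring D has only sp³ atoms, so it is not fully conjugated — not aromatic (cyclohexane ring).
Ring E has only sp³ atoms, so it is not fully conjugated — not aromatic (cyclohexane ring).
Aromatic: A, B. Total: 2.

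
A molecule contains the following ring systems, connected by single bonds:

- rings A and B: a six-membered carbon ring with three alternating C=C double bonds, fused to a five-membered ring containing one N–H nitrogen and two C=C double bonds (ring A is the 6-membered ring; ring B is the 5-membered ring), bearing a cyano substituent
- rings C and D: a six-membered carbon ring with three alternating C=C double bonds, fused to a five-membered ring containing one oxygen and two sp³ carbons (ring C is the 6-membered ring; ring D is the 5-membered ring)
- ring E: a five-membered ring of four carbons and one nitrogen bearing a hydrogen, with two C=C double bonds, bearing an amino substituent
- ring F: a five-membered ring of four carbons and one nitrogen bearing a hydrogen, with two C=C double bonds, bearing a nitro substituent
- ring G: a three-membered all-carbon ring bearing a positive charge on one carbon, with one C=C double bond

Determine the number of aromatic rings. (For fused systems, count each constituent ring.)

6

Rings A and B form a fused bicyclic system (with one N–H) with 9 sp² atoms and 10 π electrons from ring double bonds plus a heteroatom lone pair. 10 = 4(2)+2, so the system is aromatic and both rings count as aromatic (indole).
Ring C is planar and fully conjugated; 3 ring double bonds give 6 π electrons. 6 = 4(1)+2, so ring C is aromatic (benzene ring).
Ring D has two sp³ carbons, so it is not fully conjugated — not aromatic (oxolane ring).
Ring E has a continuous p-orbital overlap around the ring; 2 ring double bonds (4 π electrons) plus a heteroatom lone pair (2) give 6 π electrons. 6 = 4(1)+2, so ring E is aromatic (pyrrole).
Ring F is fully conjugated (every ring atom contributes a p orbital); 2 ring double bonds (4 π electrons) plus a heteroatom lone pair (2) give 6 π electrons. Since 6 = 4n+2 (n=1), ring F is aromatic (pyrrole).
Ring G is fully conjugated (every ring atom contributes a p orbital); 1 ring double bond (2 π electrons) plus the carbocation's empty p orbital (0, but keeps the ring conjugated) give 2 π electrons. Since 2 = 4n+2 (n=0), ring G is aromatic (cyclopropenyl cation).
Aromatic: A, B, C, E, F, G. Total: 6.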